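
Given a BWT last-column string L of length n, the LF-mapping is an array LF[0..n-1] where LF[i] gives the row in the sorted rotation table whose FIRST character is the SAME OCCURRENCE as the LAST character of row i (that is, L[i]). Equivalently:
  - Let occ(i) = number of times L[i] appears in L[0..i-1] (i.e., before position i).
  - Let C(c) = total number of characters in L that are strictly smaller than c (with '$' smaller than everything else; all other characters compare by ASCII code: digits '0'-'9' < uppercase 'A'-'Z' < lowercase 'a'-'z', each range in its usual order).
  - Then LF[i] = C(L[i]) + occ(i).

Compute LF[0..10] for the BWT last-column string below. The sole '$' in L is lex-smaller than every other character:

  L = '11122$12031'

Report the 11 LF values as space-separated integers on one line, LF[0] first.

Char counts: '$':1, '0':1, '1':5, '2':3, '3':1
C (first-col start): C('$')=0, C('0')=1, C('1')=2, C('2')=7, C('3')=10
L[0]='1': occ=0, LF[0]=C('1')+0=2+0=2
L[1]='1': occ=1, LF[1]=C('1')+1=2+1=3
L[2]='1': occ=2, LF[2]=C('1')+2=2+2=4
L[3]='2': occ=0, LF[3]=C('2')+0=7+0=7
L[4]='2': occ=1, LF[4]=C('2')+1=7+1=8
L[5]='$': occ=0, LF[5]=C('$')+0=0+0=0
L[6]='1': occ=3, LF[6]=C('1')+3=2+3=5
L[7]='2': occ=2, LF[7]=C('2')+2=7+2=9
L[8]='0': occ=0, LF[8]=C('0')+0=1+0=1
L[9]='3': occ=0, LF[9]=C('3')+0=10+0=10
L[10]='1': occ=4, LF[10]=C('1')+4=2+4=6

Answer: 2 3 4 7 8 0 5 9 1 10 6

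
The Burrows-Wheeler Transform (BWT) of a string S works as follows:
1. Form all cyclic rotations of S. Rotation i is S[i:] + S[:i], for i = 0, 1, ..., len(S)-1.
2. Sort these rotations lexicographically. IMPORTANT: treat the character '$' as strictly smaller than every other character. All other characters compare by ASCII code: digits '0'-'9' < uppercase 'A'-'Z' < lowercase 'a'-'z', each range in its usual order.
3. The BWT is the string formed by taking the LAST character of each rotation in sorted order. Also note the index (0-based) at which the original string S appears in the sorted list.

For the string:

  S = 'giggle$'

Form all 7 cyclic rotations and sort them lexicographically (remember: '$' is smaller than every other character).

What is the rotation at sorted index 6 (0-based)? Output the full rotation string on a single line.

All 7 rotations (rotation i = S[i:]+S[:i]):
  rot[0] = giggle$
  rot[1] = iggle$g
  rot[2] = ggle$gi
  rot[3] = gle$gig
  rot[4] = le$gigg
  rot[5] = e$giggl
  rot[6] = $giggle
Sorted (with $ < everything):
  sorted[0] = $giggle
  sorted[1] = e$giggl
  sorted[2] = ggle$gi
  sorted[3] = giggle$
  sorted[4] = gle$gig
  sorted[5] = iggle$g
  sorted[6] = le$gigg
sorted[6] = le$gigg

Answer: le$gigg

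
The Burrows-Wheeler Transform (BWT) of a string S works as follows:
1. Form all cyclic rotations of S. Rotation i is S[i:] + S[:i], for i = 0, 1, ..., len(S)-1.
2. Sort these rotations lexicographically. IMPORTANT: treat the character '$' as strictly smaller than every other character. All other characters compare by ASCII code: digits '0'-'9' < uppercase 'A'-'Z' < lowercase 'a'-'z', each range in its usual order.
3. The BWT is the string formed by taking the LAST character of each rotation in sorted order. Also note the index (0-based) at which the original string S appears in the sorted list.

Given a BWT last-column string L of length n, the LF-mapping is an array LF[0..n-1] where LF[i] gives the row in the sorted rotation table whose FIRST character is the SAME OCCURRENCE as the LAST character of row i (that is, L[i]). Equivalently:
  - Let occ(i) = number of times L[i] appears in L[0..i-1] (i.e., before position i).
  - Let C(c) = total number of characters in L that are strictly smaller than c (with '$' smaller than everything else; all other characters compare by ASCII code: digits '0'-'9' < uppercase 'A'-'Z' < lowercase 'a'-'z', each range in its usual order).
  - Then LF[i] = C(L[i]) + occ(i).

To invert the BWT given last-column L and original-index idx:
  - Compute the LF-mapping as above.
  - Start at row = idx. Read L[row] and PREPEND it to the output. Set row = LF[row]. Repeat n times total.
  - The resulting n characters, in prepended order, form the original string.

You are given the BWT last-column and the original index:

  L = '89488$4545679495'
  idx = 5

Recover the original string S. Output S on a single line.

Answer: 559984944578468$

Derivation:
LF mapping: 10 13 1 11 12 0 2 5 3 6 8 9 14 4 15 7
Walk LF starting at row 5, prepending L[row]:
  step 1: row=5, L[5]='$', prepend. Next row=LF[5]=0
  step 2: row=0, L[0]='8', prepend. Next row=LF[0]=10
  step 3: row=10, L[10]='6', prepend. Next row=LF[10]=8
  step 4: row=8, L[8]='4', prepend. Next row=LF[8]=3
  step 5: row=3, L[3]='8', prepend. Next row=LF[3]=11
  step 6: row=11, L[11]='7', prepend. Next row=LF[11]=9
  step 7: row=9, L[9]='5', prepend. Next row=LF[9]=6
  step 8: row=6, L[6]='4', prepend. Next row=LF[6]=2
  step 9: row=2, L[2]='4', prepend. Next row=LF[2]=1
  step 10: row=1, L[1]='9', prepend. Next row=LF[1]=13
  step 11: row=13, L[13]='4', prepend. Next row=LF[13]=4
  step 12: row=4, L[4]='8', prepend. Next row=LF[4]=12
  step 13: row=12, L[12]='9', prepend. Next row=LF[12]=14
  step 14: row=14, L[14]='9', prepend. Next row=LF[14]=15
  step 15: row=15, L[15]='5', prepend. Next row=LF[15]=7
  step 16: row=7, L[7]='5', prepend. Next row=LF[7]=5
Reversed output: 559984944578468$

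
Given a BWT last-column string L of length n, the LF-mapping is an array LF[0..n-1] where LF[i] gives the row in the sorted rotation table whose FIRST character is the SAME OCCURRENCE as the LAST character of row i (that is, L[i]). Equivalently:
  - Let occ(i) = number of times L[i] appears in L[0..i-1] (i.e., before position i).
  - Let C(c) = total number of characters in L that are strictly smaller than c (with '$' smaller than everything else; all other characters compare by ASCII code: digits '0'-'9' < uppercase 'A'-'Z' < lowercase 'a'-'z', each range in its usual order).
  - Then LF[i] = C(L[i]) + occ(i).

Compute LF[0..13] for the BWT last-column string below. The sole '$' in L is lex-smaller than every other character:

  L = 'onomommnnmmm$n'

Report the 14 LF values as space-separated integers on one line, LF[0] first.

Char counts: '$':1, 'm':6, 'n':4, 'o':3
C (first-col start): C('$')=0, C('m')=1, C('n')=7, C('o')=11
L[0]='o': occ=0, LF[0]=C('o')+0=11+0=11
L[1]='n': occ=0, LF[1]=C('n')+0=7+0=7
L[2]='o': occ=1, LF[2]=C('o')+1=11+1=12
L[3]='m': occ=0, LF[3]=C('m')+0=1+0=1
L[4]='o': occ=2, LF[4]=C('o')+2=11+2=13
L[5]='m': occ=1, LF[5]=C('m')+1=1+1=2
L[6]='m': occ=2, LF[6]=C('m')+2=1+2=3
L[7]='n': occ=1, LF[7]=C('n')+1=7+1=8
L[8]='n': occ=2, LF[8]=C('n')+2=7+2=9
L[9]='m': occ=3, LF[9]=C('m')+3=1+3=4
L[10]='m': occ=4, LF[10]=C('m')+4=1+4=5
L[11]='m': occ=5, LF[11]=C('m')+5=1+5=6
L[12]='$': occ=0, LF[12]=C('$')+0=0+0=0
L[13]='n': occ=3, LF[13]=C('n')+3=7+3=10

Answer: 11 7 12 1 13 2 3 8 9 4 5 6 0 10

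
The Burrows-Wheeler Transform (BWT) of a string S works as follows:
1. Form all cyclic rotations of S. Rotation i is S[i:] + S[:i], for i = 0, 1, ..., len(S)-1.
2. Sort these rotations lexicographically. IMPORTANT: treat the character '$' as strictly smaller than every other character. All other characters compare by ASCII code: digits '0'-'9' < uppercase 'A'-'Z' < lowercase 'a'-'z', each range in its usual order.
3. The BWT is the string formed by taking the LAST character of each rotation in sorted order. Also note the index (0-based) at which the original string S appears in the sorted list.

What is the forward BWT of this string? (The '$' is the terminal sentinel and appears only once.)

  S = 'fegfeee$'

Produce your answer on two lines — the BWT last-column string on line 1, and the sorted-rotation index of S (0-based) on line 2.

All 8 rotations (rotation i = S[i:]+S[:i]):
  rot[0] = fegfeee$
  rot[1] = egfeee$f
  rot[2] = gfeee$fe
  rot[3] = feee$feg
  rot[4] = eee$fegf
  rot[5] = ee$fegfe
  rot[6] = e$fegfee
  rot[7] = $fegfeee
Sorted (with $ < everything):
  sorted[0] = $fegfeee  (last char: 'e')
  sorted[1] = e$fegfee  (last char: 'e')
  sorted[2] = ee$fegfe  (last char: 'e')
  sorted[3] = eee$fegf  (last char: 'f')
  sorted[4] = egfeee$f  (last char: 'f')
  sorted[5] = feee$feg  (last char: 'g')
  sorted[6] = fegfeee$  (last char: '$')
  sorted[7] = gfeee$fe  (last char: 'e')
Last column: eeeffg$e
Original string S is at sorted index 6

Answer: eeeffg$e
6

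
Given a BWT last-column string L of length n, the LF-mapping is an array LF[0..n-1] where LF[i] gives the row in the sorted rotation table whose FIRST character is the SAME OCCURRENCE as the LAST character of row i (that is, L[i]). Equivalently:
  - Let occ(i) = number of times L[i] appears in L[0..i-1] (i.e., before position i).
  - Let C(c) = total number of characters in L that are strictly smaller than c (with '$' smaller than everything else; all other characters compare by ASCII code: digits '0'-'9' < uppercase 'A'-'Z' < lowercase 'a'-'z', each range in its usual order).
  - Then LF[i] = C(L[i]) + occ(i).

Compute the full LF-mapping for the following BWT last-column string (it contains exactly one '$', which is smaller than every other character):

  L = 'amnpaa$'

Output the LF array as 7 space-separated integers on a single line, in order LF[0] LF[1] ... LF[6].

Answer: 1 4 5 6 2 3 0

Derivation:
Char counts: '$':1, 'a':3, 'm':1, 'n':1, 'p':1
C (first-col start): C('$')=0, C('a')=1, C('m')=4, C('n')=5, C('p')=6
L[0]='a': occ=0, LF[0]=C('a')+0=1+0=1
L[1]='m': occ=0, LF[1]=C('m')+0=4+0=4
L[2]='n': occ=0, LF[2]=C('n')+0=5+0=5
L[3]='p': occ=0, LF[3]=C('p')+0=6+0=6
L[4]='a': occ=1, LF[4]=C('a')+1=1+1=2
L[5]='a': occ=2, LF[5]=C('a')+2=1+2=3
L[6]='$': occ=0, LF[6]=C('$')+0=0+0=0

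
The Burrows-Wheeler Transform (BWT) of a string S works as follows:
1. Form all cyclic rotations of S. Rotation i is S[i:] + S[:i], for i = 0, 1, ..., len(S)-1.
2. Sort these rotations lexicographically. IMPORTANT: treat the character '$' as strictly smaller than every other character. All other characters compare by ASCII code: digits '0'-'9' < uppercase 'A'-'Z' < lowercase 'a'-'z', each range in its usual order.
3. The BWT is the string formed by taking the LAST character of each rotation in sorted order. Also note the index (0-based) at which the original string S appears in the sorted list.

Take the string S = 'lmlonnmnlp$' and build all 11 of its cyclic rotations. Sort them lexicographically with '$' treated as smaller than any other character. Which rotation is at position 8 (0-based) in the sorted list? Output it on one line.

Answer: nnmnlp$lmlo

Derivation:
All 11 rotations (rotation i = S[i:]+S[:i]):
  rot[0] = lmlonnmnlp$
  rot[1] = mlonnmnlp$l
  rot[2] = lonnmnlp$lm
  rot[3] = onnmnlp$lml
  rot[4] = nnmnlp$lmlo
  rot[5] = nmnlp$lmlon
  rot[6] = mnlp$lmlonn
  rot[7] = nlp$lmlonnm
  rot[8] = lp$lmlonnmn
  rot[9] = p$lmlonnmnl
  rot[10] = $lmlonnmnlp
Sorted (with $ < everything):
  sorted[0] = $lmlonnmnlp
  sorted[1] = lmlonnmnlp$
  sorted[2] = lonnmnlp$lm
  sorted[3] = lp$lmlonnmn
  sorted[4] = mlonnmnlp$l
  sorted[5] = mnlp$lmlonn
  sorted[6] = nlp$lmlonnm
  sorted[7] = nmnlp$lmlon
  sorted[8] = nnmnlp$lmlo
  sorted[9] = onnmnlp$lml
  sorted[10] = p$lmlonnmnl
sorted[8] = nnmnlp$lmlo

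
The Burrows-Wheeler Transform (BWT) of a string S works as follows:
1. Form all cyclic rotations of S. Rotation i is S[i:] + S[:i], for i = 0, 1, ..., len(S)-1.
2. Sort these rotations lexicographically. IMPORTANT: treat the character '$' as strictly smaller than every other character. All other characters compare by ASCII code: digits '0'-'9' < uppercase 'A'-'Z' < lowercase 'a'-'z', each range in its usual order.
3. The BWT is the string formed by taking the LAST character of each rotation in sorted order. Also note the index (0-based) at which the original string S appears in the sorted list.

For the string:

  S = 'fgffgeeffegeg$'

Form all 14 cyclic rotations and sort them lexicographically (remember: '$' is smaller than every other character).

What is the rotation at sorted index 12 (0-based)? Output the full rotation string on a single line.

All 14 rotations (rotation i = S[i:]+S[:i]):
  rot[0] = fgffgeeffegeg$
  rot[1] = gffgeeffegeg$f
  rot[2] = ffgeeffegeg$fg
  rot[3] = fgeeffegeg$fgf
  rot[4] = geeffegeg$fgff
  rot[5] = eeffegeg$fgffg
  rot[6] = effegeg$fgffge
  rot[7] = ffegeg$fgffgee
  rot[8] = fegeg$fgffgeef
  rot[9] = egeg$fgffgeeff
  rot[10] = geg$fgffgeeffe
  rot[11] = eg$fgffgeeffeg
  rot[12] = g$fgffgeeffege
  rot[13] = $fgffgeeffegeg
Sorted (with $ < everything):
  sorted[0] = $fgffgeeffegeg
  sorted[1] = eeffegeg$fgffg
  sorted[2] = effegeg$fgffge
  sorted[3] = eg$fgffgeeffeg
  sorted[4] = egeg$fgffgeeff
  sorted[5] = fegeg$fgffgeef
  sorted[6] = ffegeg$fgffgee
  sorted[7] = ffgeeffegeg$fg
  sorted[8] = fgeeffegeg$fgf
  sorted[9] = fgffgeeffegeg$
  sorted[10] = g$fgffgeeffege
  sorted[11] = geeffegeg$fgff
  sorted[12] = geg$fgffgeeffe
  sorted[13] = gffgeeffegeg$f
sorted[12] = geg$fgffgeeffe

Answer: geg$fgffgeeffe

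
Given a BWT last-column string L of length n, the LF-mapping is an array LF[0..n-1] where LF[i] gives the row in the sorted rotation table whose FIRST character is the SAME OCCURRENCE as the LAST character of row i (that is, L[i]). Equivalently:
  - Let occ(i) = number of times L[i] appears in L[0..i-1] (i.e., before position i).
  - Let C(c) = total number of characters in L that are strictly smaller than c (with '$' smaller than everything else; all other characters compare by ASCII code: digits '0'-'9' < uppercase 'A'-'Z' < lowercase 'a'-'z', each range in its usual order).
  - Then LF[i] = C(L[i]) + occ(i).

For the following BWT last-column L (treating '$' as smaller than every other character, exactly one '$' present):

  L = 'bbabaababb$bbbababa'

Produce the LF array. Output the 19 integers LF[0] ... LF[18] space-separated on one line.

Answer: 8 9 1 10 2 3 11 4 12 13 0 14 15 16 5 17 6 18 7

Derivation:
Char counts: '$':1, 'a':7, 'b':11
C (first-col start): C('$')=0, C('a')=1, C('b')=8
L[0]='b': occ=0, LF[0]=C('b')+0=8+0=8
L[1]='b': occ=1, LF[1]=C('b')+1=8+1=9
L[2]='a': occ=0, LF[2]=C('a')+0=1+0=1
L[3]='b': occ=2, LF[3]=C('b')+2=8+2=10
L[4]='a': occ=1, LF[4]=C('a')+1=1+1=2
L[5]='a': occ=2, LF[5]=C('a')+2=1+2=3
L[6]='b': occ=3, LF[6]=C('b')+3=8+3=11
L[7]='a': occ=3, LF[7]=C('a')+3=1+3=4
L[8]='b': occ=4, LF[8]=C('b')+4=8+4=12
L[9]='b': occ=5, LF[9]=C('b')+5=8+5=13
L[10]='$': occ=0, LF[10]=C('$')+0=0+0=0
L[11]='b': occ=6, LF[11]=C('b')+6=8+6=14
L[12]='b': occ=7, LF[12]=C('b')+7=8+7=15
L[13]='b': occ=8, LF[13]=C('b')+8=8+8=16
L[14]='a': occ=4, LF[14]=C('a')+4=1+4=5
L[15]='b': occ=9, LF[15]=C('b')+9=8+9=17
L[16]='a': occ=5, LF[16]=C('a')+5=1+5=6
L[17]='b': occ=10, LF[17]=C('b')+10=8+10=18
L[18]='a': occ=6, LF[18]=C('a')+6=1+6=7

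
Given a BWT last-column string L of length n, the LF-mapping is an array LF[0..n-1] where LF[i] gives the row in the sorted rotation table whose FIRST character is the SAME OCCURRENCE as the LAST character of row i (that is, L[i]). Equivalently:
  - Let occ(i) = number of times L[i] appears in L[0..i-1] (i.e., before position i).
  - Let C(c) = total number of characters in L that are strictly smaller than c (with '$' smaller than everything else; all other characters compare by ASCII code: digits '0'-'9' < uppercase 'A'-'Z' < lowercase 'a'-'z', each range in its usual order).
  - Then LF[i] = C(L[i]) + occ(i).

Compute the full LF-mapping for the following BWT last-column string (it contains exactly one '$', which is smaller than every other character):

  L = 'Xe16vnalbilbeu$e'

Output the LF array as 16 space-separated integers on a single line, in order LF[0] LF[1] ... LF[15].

Char counts: '$':1, '1':1, '6':1, 'X':1, 'a':1, 'b':2, 'e':3, 'i':1, 'l':2, 'n':1, 'u':1, 'v':1
C (first-col start): C('$')=0, C('1')=1, C('6')=2, C('X')=3, C('a')=4, C('b')=5, C('e')=7, C('i')=10, C('l')=11, C('n')=13, C('u')=14, C('v')=15
L[0]='X': occ=0, LF[0]=C('X')+0=3+0=3
L[1]='e': occ=0, LF[1]=C('e')+0=7+0=7
L[2]='1': occ=0, LF[2]=C('1')+0=1+0=1
L[3]='6': occ=0, LF[3]=C('6')+0=2+0=2
L[4]='v': occ=0, LF[4]=C('v')+0=15+0=15
L[5]='n': occ=0, LF[5]=C('n')+0=13+0=13
L[6]='a': occ=0, LF[6]=C('a')+0=4+0=4
L[7]='l': occ=0, LF[7]=C('l')+0=11+0=11
L[8]='b': occ=0, LF[8]=C('b')+0=5+0=5
L[9]='i': occ=0, LF[9]=C('i')+0=10+0=10
L[10]='l': occ=1, LF[10]=C('l')+1=11+1=12
L[11]='b': occ=1, LF[11]=C('b')+1=5+1=6
L[12]='e': occ=1, LF[12]=C('e')+1=7+1=8
L[13]='u': occ=0, LF[13]=C('u')+0=14+0=14
L[14]='$': occ=0, LF[14]=C('$')+0=0+0=0
L[15]='e': occ=2, LF[15]=C('e')+2=7+2=9

Answer: 3 7 1 2 15 13 4 11 5 10 12 6 8 14 0 9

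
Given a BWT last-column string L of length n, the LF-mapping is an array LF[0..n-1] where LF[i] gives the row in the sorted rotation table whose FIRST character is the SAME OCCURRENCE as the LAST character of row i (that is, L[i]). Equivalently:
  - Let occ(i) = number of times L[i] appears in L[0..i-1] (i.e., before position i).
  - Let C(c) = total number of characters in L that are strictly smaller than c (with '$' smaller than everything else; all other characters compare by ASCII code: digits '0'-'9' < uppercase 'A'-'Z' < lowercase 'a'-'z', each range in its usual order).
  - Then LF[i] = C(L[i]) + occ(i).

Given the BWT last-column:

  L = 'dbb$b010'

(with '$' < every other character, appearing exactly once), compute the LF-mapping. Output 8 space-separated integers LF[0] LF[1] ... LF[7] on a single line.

Answer: 7 4 5 0 6 1 3 2

Derivation:
Char counts: '$':1, '0':2, '1':1, 'b':3, 'd':1
C (first-col start): C('$')=0, C('0')=1, C('1')=3, C('b')=4, C('d')=7
L[0]='d': occ=0, LF[0]=C('d')+0=7+0=7
L[1]='b': occ=0, LF[1]=C('b')+0=4+0=4
L[2]='b': occ=1, LF[2]=C('b')+1=4+1=5
L[3]='$': occ=0, LF[3]=C('$')+0=0+0=0
L[4]='b': occ=2, LF[4]=C('b')+2=4+2=6
L[5]='0': occ=0, LF[5]=C('0')+0=1+0=1
L[6]='1': occ=0, LF[6]=C('1')+0=3+0=3
L[7]='0': occ=1, LF[7]=C('0')+1=1+1=2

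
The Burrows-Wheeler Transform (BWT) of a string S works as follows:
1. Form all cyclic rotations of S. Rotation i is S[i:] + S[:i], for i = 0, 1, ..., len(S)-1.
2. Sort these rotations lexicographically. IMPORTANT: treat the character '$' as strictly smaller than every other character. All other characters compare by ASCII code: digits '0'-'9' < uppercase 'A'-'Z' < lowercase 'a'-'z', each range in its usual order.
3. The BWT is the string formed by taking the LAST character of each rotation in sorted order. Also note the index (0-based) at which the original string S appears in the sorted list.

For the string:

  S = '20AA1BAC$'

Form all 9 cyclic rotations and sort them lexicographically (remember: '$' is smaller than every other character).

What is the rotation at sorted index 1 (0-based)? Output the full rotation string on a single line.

All 9 rotations (rotation i = S[i:]+S[:i]):
  rot[0] = 20AA1BAC$
  rot[1] = 0AA1BAC$2
  rot[2] = AA1BAC$20
  rot[3] = A1BAC$20A
  rot[4] = 1BAC$20AA
  rot[5] = BAC$20AA1
  rot[6] = AC$20AA1B
  rot[7] = C$20AA1BA
  rot[8] = $20AA1BAC
Sorted (with $ < everything):
  sorted[0] = $20AA1BAC
  sorted[1] = 0AA1BAC$2
  sorted[2] = 1BAC$20AA
  sorted[3] = 20AA1BAC$
  sorted[4] = A1BAC$20A
  sorted[5] = AA1BAC$20
  sorted[6] = AC$20AA1B
  sorted[7] = BAC$20AA1
  sorted[8] = C$20AA1BA
sorted[1] = 0AA1BAC$2

Answer: 0AA1BAC$2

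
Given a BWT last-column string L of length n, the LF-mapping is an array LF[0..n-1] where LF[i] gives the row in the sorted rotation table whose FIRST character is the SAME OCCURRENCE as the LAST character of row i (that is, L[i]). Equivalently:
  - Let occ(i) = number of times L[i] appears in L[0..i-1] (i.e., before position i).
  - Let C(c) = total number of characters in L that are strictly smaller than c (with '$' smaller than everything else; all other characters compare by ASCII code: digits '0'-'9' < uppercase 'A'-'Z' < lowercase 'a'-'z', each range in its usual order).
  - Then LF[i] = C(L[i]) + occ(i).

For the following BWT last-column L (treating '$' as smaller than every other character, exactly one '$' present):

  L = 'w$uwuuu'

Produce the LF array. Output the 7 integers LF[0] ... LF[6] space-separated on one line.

Char counts: '$':1, 'u':4, 'w':2
C (first-col start): C('$')=0, C('u')=1, C('w')=5
L[0]='w': occ=0, LF[0]=C('w')+0=5+0=5
L[1]='$': occ=0, LF[1]=C('$')+0=0+0=0
L[2]='u': occ=0, LF[2]=C('u')+0=1+0=1
L[3]='w': occ=1, LF[3]=C('w')+1=5+1=6
L[4]='u': occ=1, LF[4]=C('u')+1=1+1=2
L[5]='u': occ=2, LF[5]=C('u')+2=1+2=3
L[6]='u': occ=3, LF[6]=C('u')+3=1+3=4

Answer: 5 0 1 6 2 3 4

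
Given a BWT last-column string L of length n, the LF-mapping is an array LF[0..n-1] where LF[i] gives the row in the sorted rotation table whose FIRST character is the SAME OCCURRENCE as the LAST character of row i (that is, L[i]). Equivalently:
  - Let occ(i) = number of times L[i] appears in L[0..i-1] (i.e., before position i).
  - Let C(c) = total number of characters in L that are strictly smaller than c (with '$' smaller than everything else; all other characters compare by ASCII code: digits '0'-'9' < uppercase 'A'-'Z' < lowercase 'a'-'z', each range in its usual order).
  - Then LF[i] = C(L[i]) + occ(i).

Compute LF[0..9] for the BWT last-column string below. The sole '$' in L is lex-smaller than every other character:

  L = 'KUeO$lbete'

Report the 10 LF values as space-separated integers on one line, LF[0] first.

Char counts: '$':1, 'K':1, 'O':1, 'U':1, 'b':1, 'e':3, 'l':1, 't':1
C (first-col start): C('$')=0, C('K')=1, C('O')=2, C('U')=3, C('b')=4, C('e')=5, C('l')=8, C('t')=9
L[0]='K': occ=0, LF[0]=C('K')+0=1+0=1
L[1]='U': occ=0, LF[1]=C('U')+0=3+0=3
L[2]='e': occ=0, LF[2]=C('e')+0=5+0=5
L[3]='O': occ=0, LF[3]=C('O')+0=2+0=2
L[4]='$': occ=0, LF[4]=C('$')+0=0+0=0
L[5]='l': occ=0, LF[5]=C('l')+0=8+0=8
L[6]='b': occ=0, LF[6]=C('b')+0=4+0=4
L[7]='e': occ=1, LF[7]=C('e')+1=5+1=6
L[8]='t': occ=0, LF[8]=C('t')+0=9+0=9
L[9]='e': occ=2, LF[9]=C('e')+2=5+2=7

Answer: 1 3 5 2 0 8 4 6 9 7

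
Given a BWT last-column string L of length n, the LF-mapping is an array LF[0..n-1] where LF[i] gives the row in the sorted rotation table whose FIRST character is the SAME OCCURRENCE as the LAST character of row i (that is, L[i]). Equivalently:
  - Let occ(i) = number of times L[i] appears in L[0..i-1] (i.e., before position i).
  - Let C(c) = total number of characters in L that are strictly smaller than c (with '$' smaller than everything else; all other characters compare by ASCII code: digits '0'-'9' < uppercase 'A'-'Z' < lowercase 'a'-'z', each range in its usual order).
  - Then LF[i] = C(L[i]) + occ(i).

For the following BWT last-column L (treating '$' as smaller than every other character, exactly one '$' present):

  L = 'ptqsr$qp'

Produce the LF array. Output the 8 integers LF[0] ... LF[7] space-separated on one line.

Char counts: '$':1, 'p':2, 'q':2, 'r':1, 's':1, 't':1
C (first-col start): C('$')=0, C('p')=1, C('q')=3, C('r')=5, C('s')=6, C('t')=7
L[0]='p': occ=0, LF[0]=C('p')+0=1+0=1
L[1]='t': occ=0, LF[1]=C('t')+0=7+0=7
L[2]='q': occ=0, LF[2]=C('q')+0=3+0=3
L[3]='s': occ=0, LF[3]=C('s')+0=6+0=6
L[4]='r': occ=0, LF[4]=C('r')+0=5+0=5
L[5]='$': occ=0, LF[5]=C('$')+0=0+0=0
L[6]='q': occ=1, LF[6]=C('q')+1=3+1=4
L[7]='p': occ=1, LF[7]=C('p')+1=1+1=2

Answer: 1 7 3 6 5 0 4 2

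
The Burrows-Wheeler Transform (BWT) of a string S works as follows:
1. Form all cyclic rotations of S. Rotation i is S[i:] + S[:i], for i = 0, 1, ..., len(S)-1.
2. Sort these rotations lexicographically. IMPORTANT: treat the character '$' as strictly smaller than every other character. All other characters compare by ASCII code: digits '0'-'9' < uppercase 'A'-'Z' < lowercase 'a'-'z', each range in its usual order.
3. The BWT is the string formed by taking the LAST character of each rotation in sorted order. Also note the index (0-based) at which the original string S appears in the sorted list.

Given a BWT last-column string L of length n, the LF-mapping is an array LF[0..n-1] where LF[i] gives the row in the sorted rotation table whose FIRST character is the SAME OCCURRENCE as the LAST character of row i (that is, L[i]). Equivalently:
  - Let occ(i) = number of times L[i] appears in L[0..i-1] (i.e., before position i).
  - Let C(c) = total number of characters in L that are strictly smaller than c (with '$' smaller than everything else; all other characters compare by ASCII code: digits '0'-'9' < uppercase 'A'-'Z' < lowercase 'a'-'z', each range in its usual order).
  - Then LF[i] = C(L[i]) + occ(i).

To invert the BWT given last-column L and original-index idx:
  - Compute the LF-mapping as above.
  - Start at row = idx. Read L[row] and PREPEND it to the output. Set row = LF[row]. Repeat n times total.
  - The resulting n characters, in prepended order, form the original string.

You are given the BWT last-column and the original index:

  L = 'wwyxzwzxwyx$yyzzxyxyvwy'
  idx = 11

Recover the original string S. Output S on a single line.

LF mapping: 2 3 12 7 19 4 20 8 5 13 9 0 14 15 21 22 10 16 11 17 1 6 18
Walk LF starting at row 11, prepending L[row]:
  step 1: row=11, L[11]='$', prepend. Next row=LF[11]=0
  step 2: row=0, L[0]='w', prepend. Next row=LF[0]=2
  step 3: row=2, L[2]='y', prepend. Next row=LF[2]=12
  step 4: row=12, L[12]='y', prepend. Next row=LF[12]=14
  step 5: row=14, L[14]='z', prepend. Next row=LF[14]=21
  step 6: row=21, L[21]='w', prepend. Next row=LF[21]=6
  step 7: row=6, L[6]='z', prepend. Next row=LF[6]=20
  step 8: row=20, L[20]='v', prepend. Next row=LF[20]=1
  step 9: row=1, L[1]='w', prepend. Next row=LF[1]=3
  step 10: row=3, L[3]='x', prepend. Next row=LF[3]=7
  step 11: row=7, L[7]='x', prepend. Next row=LF[7]=8
  step 12: row=8, L[8]='w', prepend. Next row=LF[8]=5
  step 13: row=5, L[5]='w', prepend. Next row=LF[5]=4
  step 14: row=4, L[4]='z', prepend. Next row=LF[4]=19
  step 15: row=19, L[19]='y', prepend. Next row=LF[19]=17
  step 16: row=17, L[17]='y', prepend. Next row=LF[17]=16
  step 17: row=16, L[16]='x', prepend. Next row=LF[16]=10
  step 18: row=10, L[10]='x', prepend. Next row=LF[10]=9
  step 19: row=9, L[9]='y', prepend. Next row=LF[9]=13
  step 20: row=13, L[13]='y', prepend. Next row=LF[13]=15
  step 21: row=15, L[15]='z', prepend. Next row=LF[15]=22
  step 22: row=22, L[22]='y', prepend. Next row=LF[22]=18
  step 23: row=18, L[18]='x', prepend. Next row=LF[18]=11
Reversed output: xyzyyxxyyzwwxxwvzwzyyw$

Answer: xyzyyxxyyzwwxxwvzwzyyw$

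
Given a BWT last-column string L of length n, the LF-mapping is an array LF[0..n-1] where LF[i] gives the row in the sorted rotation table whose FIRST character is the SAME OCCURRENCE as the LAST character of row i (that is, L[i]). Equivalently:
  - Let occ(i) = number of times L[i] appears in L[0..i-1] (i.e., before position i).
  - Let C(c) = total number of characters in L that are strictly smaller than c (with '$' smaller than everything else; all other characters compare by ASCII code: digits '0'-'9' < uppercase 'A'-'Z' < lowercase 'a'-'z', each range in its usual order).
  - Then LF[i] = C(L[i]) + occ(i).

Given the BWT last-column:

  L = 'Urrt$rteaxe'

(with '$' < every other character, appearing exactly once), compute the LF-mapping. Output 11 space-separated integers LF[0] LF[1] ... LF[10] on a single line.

Char counts: '$':1, 'U':1, 'a':1, 'e':2, 'r':3, 't':2, 'x':1
C (first-col start): C('$')=0, C('U')=1, C('a')=2, C('e')=3, C('r')=5, C('t')=8, C('x')=10
L[0]='U': occ=0, LF[0]=C('U')+0=1+0=1
L[1]='r': occ=0, LF[1]=C('r')+0=5+0=5
L[2]='r': occ=1, LF[2]=C('r')+1=5+1=6
L[3]='t': occ=0, LF[3]=C('t')+0=8+0=8
L[4]='$': occ=0, LF[4]=C('$')+0=0+0=0
L[5]='r': occ=2, LF[5]=C('r')+2=5+2=7
L[6]='t': occ=1, LF[6]=C('t')+1=8+1=9
L[7]='e': occ=0, LF[7]=C('e')+0=3+0=3
L[8]='a': occ=0, LF[8]=C('a')+0=2+0=2
L[9]='x': occ=0, LF[9]=C('x')+0=10+0=10
L[10]='e': occ=1, LF[10]=C('e')+1=3+1=4

Answer: 1 5 6 8 0 7 9 3 2 10 4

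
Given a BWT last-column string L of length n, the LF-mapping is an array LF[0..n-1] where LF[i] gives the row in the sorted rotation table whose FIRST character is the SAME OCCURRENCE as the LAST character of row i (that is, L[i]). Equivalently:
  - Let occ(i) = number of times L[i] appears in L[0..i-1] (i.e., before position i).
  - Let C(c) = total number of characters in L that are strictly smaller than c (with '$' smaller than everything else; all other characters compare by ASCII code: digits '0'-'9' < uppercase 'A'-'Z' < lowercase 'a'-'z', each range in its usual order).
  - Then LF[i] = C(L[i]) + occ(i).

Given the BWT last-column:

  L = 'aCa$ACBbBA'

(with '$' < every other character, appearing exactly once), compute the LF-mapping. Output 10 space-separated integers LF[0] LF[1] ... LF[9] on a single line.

Answer: 7 5 8 0 1 6 3 9 4 2

Derivation:
Char counts: '$':1, 'A':2, 'B':2, 'C':2, 'a':2, 'b':1
C (first-col start): C('$')=0, C('A')=1, C('B')=3, C('C')=5, C('a')=7, C('b')=9
L[0]='a': occ=0, LF[0]=C('a')+0=7+0=7
L[1]='C': occ=0, LF[1]=C('C')+0=5+0=5
L[2]='a': occ=1, LF[2]=C('a')+1=7+1=8
L[3]='$': occ=0, LF[3]=C('$')+0=0+0=0
L[4]='A': occ=0, LF[4]=C('A')+0=1+0=1
L[5]='C': occ=1, LF[5]=C('C')+1=5+1=6
L[6]='B': occ=0, LF[6]=C('B')+0=3+0=3
L[7]='b': occ=0, LF[7]=C('b')+0=9+0=9
L[8]='B': occ=1, LF[8]=C('B')+1=3+1=4
L[9]='A': occ=1, LF[9]=C('A')+1=1+1=2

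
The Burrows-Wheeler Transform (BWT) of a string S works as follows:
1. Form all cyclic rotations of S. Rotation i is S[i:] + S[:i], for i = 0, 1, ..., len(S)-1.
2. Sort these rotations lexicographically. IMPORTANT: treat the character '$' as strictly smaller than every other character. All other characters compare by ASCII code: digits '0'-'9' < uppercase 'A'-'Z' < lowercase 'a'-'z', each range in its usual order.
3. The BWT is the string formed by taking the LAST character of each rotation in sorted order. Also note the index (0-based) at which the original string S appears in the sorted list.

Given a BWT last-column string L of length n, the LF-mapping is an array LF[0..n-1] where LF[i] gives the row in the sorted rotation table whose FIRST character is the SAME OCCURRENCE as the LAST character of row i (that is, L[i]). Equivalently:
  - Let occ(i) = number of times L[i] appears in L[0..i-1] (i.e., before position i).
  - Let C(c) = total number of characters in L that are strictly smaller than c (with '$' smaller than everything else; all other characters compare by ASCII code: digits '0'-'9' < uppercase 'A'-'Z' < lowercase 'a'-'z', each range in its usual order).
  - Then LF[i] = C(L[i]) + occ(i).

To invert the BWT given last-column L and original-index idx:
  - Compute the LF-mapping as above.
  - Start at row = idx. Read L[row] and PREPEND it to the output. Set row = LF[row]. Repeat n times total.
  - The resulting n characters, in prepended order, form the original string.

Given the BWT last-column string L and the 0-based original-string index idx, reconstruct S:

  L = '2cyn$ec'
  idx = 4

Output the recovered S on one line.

Answer: encyc2$

Derivation:
LF mapping: 1 2 6 5 0 4 3
Walk LF starting at row 4, prepending L[row]:
  step 1: row=4, L[4]='$', prepend. Next row=LF[4]=0
  step 2: row=0, L[0]='2', prepend. Next row=LF[0]=1
  step 3: row=1, L[1]='c', prepend. Next row=LF[1]=2
  step 4: row=2, L[2]='y', prepend. Next row=LF[2]=6
  step 5: row=6, L[6]='c', prepend. Next row=LF[6]=3
  step 6: row=3, L[3]='n', prepend. Next row=LF[3]=5
  step 7: row=5, L[5]='e', prepend. Next row=LF[5]=4
Reversed output: encyc2$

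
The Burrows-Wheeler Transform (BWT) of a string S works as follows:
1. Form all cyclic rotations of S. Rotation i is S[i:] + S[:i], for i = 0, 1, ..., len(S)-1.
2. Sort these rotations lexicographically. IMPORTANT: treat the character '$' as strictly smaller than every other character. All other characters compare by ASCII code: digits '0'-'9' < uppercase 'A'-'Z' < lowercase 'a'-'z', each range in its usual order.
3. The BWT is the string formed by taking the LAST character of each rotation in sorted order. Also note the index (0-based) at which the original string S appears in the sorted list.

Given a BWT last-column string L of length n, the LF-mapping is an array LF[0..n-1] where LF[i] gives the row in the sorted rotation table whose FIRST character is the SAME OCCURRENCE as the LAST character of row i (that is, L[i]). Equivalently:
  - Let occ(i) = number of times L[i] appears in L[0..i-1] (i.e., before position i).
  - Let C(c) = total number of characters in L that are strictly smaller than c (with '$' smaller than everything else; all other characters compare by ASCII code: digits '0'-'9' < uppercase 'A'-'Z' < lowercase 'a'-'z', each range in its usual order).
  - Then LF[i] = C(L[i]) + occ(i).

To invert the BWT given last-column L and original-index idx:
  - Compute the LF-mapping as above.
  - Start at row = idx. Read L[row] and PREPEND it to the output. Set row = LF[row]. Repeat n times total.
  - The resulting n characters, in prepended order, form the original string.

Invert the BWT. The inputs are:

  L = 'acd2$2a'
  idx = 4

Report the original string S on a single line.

LF mapping: 3 5 6 1 0 2 4
Walk LF starting at row 4, prepending L[row]:
  step 1: row=4, L[4]='$', prepend. Next row=LF[4]=0
  step 2: row=0, L[0]='a', prepend. Next row=LF[0]=3
  step 3: row=3, L[3]='2', prepend. Next row=LF[3]=1
  step 4: row=1, L[1]='c', prepend. Next row=LF[1]=5
  step 5: row=5, L[5]='2', prepend. Next row=LF[5]=2
  step 6: row=2, L[2]='d', prepend. Next row=LF[2]=6
  step 7: row=6, L[6]='a', prepend. Next row=LF[6]=4
Reversed output: ad2c2a$

Answer: ad2c2a$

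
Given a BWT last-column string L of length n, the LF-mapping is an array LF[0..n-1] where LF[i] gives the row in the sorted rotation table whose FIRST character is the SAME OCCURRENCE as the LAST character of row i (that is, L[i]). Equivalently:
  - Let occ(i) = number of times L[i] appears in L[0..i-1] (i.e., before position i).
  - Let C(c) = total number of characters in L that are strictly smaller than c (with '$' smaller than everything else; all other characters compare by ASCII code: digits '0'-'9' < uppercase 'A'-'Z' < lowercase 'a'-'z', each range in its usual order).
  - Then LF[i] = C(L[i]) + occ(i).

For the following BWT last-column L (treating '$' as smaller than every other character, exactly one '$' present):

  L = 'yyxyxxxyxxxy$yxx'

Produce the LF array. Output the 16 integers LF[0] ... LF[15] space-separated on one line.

Answer: 10 11 1 12 2 3 4 13 5 6 7 14 0 15 8 9

Derivation:
Char counts: '$':1, 'x':9, 'y':6
C (first-col start): C('$')=0, C('x')=1, C('y')=10
L[0]='y': occ=0, LF[0]=C('y')+0=10+0=10
L[1]='y': occ=1, LF[1]=C('y')+1=10+1=11
L[2]='x': occ=0, LF[2]=C('x')+0=1+0=1
L[3]='y': occ=2, LF[3]=C('y')+2=10+2=12
L[4]='x': occ=1, LF[4]=C('x')+1=1+1=2
L[5]='x': occ=2, LF[5]=C('x')+2=1+2=3
L[6]='x': occ=3, LF[6]=C('x')+3=1+3=4
L[7]='y': occ=3, LF[7]=C('y')+3=10+3=13
L[8]='x': occ=4, LF[8]=C('x')+4=1+4=5
L[9]='x': occ=5, LF[9]=C('x')+5=1+5=6
L[10]='x': occ=6, LF[10]=C('x')+6=1+6=7
L[11]='y': occ=4, LF[11]=C('y')+4=10+4=14
L[12]='$': occ=0, LF[12]=C('$')+0=0+0=0
L[13]='y': occ=5, LF[13]=C('y')+5=10+5=15
L[14]='x': occ=7, LF[14]=C('x')+7=1+7=8
L[15]='x': occ=8, LF[15]=C('x')+8=1+8=9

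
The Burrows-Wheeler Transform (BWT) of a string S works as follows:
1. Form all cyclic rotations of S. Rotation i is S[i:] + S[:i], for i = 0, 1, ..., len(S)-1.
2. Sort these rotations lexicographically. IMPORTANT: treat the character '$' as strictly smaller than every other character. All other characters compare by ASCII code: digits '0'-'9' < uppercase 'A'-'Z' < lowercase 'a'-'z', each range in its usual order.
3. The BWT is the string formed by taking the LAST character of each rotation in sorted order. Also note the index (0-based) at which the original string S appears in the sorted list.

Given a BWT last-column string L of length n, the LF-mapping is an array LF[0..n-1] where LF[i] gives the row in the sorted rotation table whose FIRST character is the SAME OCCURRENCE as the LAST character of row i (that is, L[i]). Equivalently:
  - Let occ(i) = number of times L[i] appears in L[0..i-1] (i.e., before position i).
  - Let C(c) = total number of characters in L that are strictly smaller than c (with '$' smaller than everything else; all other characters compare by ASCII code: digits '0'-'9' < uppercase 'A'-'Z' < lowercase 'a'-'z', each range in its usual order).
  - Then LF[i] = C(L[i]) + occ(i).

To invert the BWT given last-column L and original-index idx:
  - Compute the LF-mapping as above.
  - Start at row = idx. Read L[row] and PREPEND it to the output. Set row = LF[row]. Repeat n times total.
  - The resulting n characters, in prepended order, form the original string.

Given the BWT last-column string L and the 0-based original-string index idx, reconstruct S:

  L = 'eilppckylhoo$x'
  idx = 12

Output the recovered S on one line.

LF mapping: 2 4 6 10 11 1 5 13 7 3 8 9 0 12
Walk LF starting at row 12, prepending L[row]:
  step 1: row=12, L[12]='$', prepend. Next row=LF[12]=0
  step 2: row=0, L[0]='e', prepend. Next row=LF[0]=2
  step 3: row=2, L[2]='l', prepend. Next row=LF[2]=6
  step 4: row=6, L[6]='k', prepend. Next row=LF[6]=5
  step 5: row=5, L[5]='c', prepend. Next row=LF[5]=1
  step 6: row=1, L[1]='i', prepend. Next row=LF[1]=4
  step 7: row=4, L[4]='p', prepend. Next row=LF[4]=11
  step 8: row=11, L[11]='o', prepend. Next row=LF[11]=9
  step 9: row=9, L[9]='h', prepend. Next row=LF[9]=3
  step 10: row=3, L[3]='p', prepend. Next row=LF[3]=10
  step 11: row=10, L[10]='o', prepend. Next row=LF[10]=8
  step 12: row=8, L[8]='l', prepend. Next row=LF[8]=7
  step 13: row=7, L[7]='y', prepend. Next row=LF[7]=13
  step 14: row=13, L[13]='x', prepend. Next row=LF[13]=12
Reversed output: xylophopickle$

Answer: xylophopickle$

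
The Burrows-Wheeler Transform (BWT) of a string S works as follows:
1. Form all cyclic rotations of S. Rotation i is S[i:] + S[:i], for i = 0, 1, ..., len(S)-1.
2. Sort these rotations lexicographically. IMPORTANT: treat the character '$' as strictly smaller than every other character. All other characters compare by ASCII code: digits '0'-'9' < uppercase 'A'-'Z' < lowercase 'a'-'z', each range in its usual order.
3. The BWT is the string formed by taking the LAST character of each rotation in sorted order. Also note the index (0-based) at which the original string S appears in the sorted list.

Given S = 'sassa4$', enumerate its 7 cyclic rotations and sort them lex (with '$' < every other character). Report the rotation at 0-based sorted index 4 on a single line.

All 7 rotations (rotation i = S[i:]+S[:i]):
  rot[0] = sassa4$
  rot[1] = assa4$s
  rot[2] = ssa4$sa
  rot[3] = sa4$sas
  rot[4] = a4$sass
  rot[5] = 4$sassa
  rot[6] = $sassa4
Sorted (with $ < everything):
  sorted[0] = $sassa4
  sorted[1] = 4$sassa
  sorted[2] = a4$sass
  sorted[3] = assa4$s
  sorted[4] = sa4$sas
  sorted[5] = sassa4$
  sorted[6] = ssa4$sa
sorted[4] = sa4$sas

Answer: sa4$sas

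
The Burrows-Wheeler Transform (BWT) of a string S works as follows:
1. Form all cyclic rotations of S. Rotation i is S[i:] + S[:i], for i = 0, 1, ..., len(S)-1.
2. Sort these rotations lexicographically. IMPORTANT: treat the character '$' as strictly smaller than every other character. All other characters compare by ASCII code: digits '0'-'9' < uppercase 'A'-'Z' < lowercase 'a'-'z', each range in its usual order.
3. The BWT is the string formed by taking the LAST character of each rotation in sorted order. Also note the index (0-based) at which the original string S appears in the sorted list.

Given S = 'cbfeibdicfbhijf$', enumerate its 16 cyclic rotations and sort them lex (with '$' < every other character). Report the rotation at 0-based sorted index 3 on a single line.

Answer: bhijf$cbfeibdicf

Derivation:
All 16 rotations (rotation i = S[i:]+S[:i]):
  rot[0] = cbfeibdicfbhijf$
  rot[1] = bfeibdicfbhijf$c
  rot[2] = feibdicfbhijf$cb
  rot[3] = eibdicfbhijf$cbf
  rot[4] = ibdicfbhijf$cbfe
  rot[5] = bdicfbhijf$cbfei
  rot[6] = dicfbhijf$cbfeib
  rot[7] = icfbhijf$cbfeibd
  rot[8] = cfbhijf$cbfeibdi
  rot[9] = fbhijf$cbfeibdic
  rot[10] = bhijf$cbfeibdicf
  rot[11] = hijf$cbfeibdicfb
  rot[12] = ijf$cbfeibdicfbh
  rot[13] = jf$cbfeibdicfbhi
  rot[14] = f$cbfeibdicfbhij
  rot[15] = $cbfeibdicfbhijf
Sorted (with $ < everything):
  sorted[0] = $cbfeibdicfbhijf
  sorted[1] = bdicfbhijf$cbfei
  sorted[2] = bfeibdicfbhijf$c
  sorted[3] = bhijf$cbfeibdicf
  sorted[4] = cbfeibdicfbhijf$
  sorted[5] = cfbhijf$cbfeibdi
  sorted[6] = dicfbhijf$cbfeib
  sorted[7] = eibdicfbhijf$cbf
  sorted[8] = f$cbfeibdicfbhij
  sorted[9] = fbhijf$cbfeibdic
  sorted[10] = feibdicfbhijf$cb
  sorted[11] = hijf$cbfeibdicfb
  sorted[12] = ibdicfbhijf$cbfe
  sorted[13] = icfbhijf$cbfeibd
  sorted[14] = ijf$cbfeibdicfbh
  sorted[15] = jf$cbfeibdicfbhi
sorted[3] = bhijf$cbfeibdicf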